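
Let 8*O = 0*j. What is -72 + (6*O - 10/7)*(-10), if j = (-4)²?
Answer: -404/7 ≈ -57.714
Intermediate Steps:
j = 16
O = 0 (O = (0*16)/8 = (⅛)*0 = 0)
-72 + (6*O - 10/7)*(-10) = -72 + (6*0 - 10/7)*(-10) = -72 + (0 - 10*⅐)*(-10) = -72 + (0 - 10/7)*(-10) = -72 - 10/7*(-10) = -72 + 100/7 = -404/7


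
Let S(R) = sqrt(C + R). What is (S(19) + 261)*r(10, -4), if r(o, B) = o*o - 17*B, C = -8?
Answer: 43848 + 168*sqrt(11) ≈ 44405.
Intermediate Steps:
r(o, B) = o**2 - 17*B
S(R) = sqrt(-8 + R)
(S(19) + 261)*r(10, -4) = (sqrt(-8 + 19) + 261)*(10**2 - 17*(-4)) = (sqrt(11) + 261)*(100 + 68) = (261 + sqrt(11))*168 = 43848 + 168*sqrt(11)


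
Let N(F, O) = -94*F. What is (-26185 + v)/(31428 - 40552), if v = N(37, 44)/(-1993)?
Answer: 52183227/18184132 ≈ 2.8697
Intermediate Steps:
v = 3478/1993 (v = -94*37/(-1993) = -3478*(-1/1993) = 3478/1993 ≈ 1.7451)
(-26185 + v)/(31428 - 40552) = (-26185 + 3478/1993)/(31428 - 40552) = -52183227/1993/(-9124) = -52183227/1993*(-1/9124) = 52183227/18184132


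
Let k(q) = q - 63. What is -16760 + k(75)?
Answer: -16748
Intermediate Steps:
k(q) = -63 + q
-16760 + k(75) = -16760 + (-63 + 75) = -16760 + 12 = -16748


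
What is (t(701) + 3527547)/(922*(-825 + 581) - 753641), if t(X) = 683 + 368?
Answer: -3528598/978609 ≈ -3.6057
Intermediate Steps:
t(X) = 1051
(t(701) + 3527547)/(922*(-825 + 581) - 753641) = (1051 + 3527547)/(922*(-825 + 581) - 753641) = 3528598/(922*(-244) - 753641) = 3528598/(-224968 - 753641) = 3528598/(-978609) = 3528598*(-1/978609) = -3528598/978609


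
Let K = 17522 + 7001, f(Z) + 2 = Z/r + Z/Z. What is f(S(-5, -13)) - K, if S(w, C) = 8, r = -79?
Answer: -1937404/79 ≈ -24524.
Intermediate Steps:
f(Z) = -1 - Z/79 (f(Z) = -2 + (Z/(-79) + Z/Z) = -2 + (Z*(-1/79) + 1) = -2 + (-Z/79 + 1) = -2 + (1 - Z/79) = -1 - Z/79)
K = 24523
f(S(-5, -13)) - K = (-1 - 1/79*8) - 1*24523 = (-1 - 8/79) - 24523 = -87/79 - 24523 = -1937404/79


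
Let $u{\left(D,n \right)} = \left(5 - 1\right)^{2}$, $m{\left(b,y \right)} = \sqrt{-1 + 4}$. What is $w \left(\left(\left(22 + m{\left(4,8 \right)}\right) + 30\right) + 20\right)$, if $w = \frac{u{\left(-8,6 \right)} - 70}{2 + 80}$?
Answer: $- \frac{1944}{41} - \frac{27 \sqrt{3}}{41} \approx -48.555$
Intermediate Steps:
$m{\left(b,y \right)} = \sqrt{3}$
$u{\left(D,n \right)} = 16$ ($u{\left(D,n \right)} = 4^{2} = 16$)
$w = - \frac{27}{41}$ ($w = \frac{16 - 70}{2 + 80} = - \frac{54}{82} = \left(-54\right) \frac{1}{82} = - \frac{27}{41} \approx -0.65854$)
$w \left(\left(\left(22 + m{\left(4,8 \right)}\right) + 30\right) + 20\right) = - \frac{27 \left(\left(\left(22 + \sqrt{3}\right) + 30\right) + 20\right)}{41} = - \frac{27 \left(\left(52 + \sqrt{3}\right) + 20\right)}{41} = - \frac{27 \left(72 + \sqrt{3}\right)}{41} = - \frac{1944}{41} - \frac{27 \sqrt{3}}{41}$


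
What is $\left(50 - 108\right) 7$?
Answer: $-406$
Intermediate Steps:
$\left(50 - 108\right) 7 = \left(-58\right) 7 = -406$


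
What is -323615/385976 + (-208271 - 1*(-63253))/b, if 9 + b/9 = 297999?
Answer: -461939886109/517576447080 ≈ -0.89251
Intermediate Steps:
b = 2681910 (b = -81 + 9*297999 = -81 + 2681991 = 2681910)
-323615/385976 + (-208271 - 1*(-63253))/b = -323615/385976 + (-208271 - 1*(-63253))/2681910 = -323615*1/385976 + (-208271 + 63253)*(1/2681910) = -323615/385976 - 145018*1/2681910 = -323615/385976 - 72509/1340955 = -461939886109/517576447080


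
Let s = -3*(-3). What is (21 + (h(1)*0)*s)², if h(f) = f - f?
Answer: 441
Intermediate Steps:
h(f) = 0
s = 9 (s = -1*(-9) = 9)
(21 + (h(1)*0)*s)² = (21 + (0*0)*9)² = (21 + 0*9)² = (21 + 0)² = 21² = 441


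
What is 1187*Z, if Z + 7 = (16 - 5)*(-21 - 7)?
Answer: -373905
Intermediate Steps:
Z = -315 (Z = -7 + (16 - 5)*(-21 - 7) = -7 + 11*(-28) = -7 - 308 = -315)
1187*Z = 1187*(-315) = -373905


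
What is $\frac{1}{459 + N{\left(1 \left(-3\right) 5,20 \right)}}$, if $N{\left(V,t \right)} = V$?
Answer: $\frac{1}{444} \approx 0.0022523$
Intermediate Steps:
$\frac{1}{459 + N{\left(1 \left(-3\right) 5,20 \right)}} = \frac{1}{459 + 1 \left(-3\right) 5} = \frac{1}{459 - 15} = \frac{1}{444}$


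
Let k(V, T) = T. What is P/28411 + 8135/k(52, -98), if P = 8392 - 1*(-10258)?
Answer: -229295785/2784278 ≈ -82.354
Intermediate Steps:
P = 18650 (P = 8392 + 10258 = 18650)
P/28411 + 8135/k(52, -98) = 18650/28411 + 8135/(-98) = 18650*(1/28411) + 8135*(-1/98) = 18650/28411 - 8135/98 = -229295785/2784278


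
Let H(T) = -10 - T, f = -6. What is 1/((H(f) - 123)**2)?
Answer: 1/16129 ≈ 6.2000e-5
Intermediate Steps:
1/((H(f) - 123)**2) = 1/(((-10 - 1*(-6)) - 123)**2) = 1/(((-10 + 6) - 123)**2) = 1/((-4 - 123)**2) = 1/((-127)**2) = 1/16129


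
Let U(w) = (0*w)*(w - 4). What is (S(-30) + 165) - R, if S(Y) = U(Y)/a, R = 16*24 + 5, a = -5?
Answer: -224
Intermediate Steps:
U(w) = 0 (U(w) = 0*(-4 + w) = 0)
R = 389 (R = 384 + 5 = 389)
S(Y) = 0 (S(Y) = 0/(-5) = 0*(-⅕) = 0)
(S(-30) + 165) - R = (0 + 165) - 1*389 = 165 - 389 = -224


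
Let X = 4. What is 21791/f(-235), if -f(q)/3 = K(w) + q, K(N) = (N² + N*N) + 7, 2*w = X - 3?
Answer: 6226/195 ≈ 31.928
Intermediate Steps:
w = ½ (w = (4 - 3)/2 = (½)*1 = ½ ≈ 0.50000)
K(N) = 7 + 2*N² (K(N) = (N² + N²) + 7 = 2*N² + 7 = 7 + 2*N²)
f(q) = -45/2 - 3*q (f(q) = -3*((7 + 2*(½)²) + q) = -3*((7 + 2*(¼)) + q) = -3*((7 + ½) + q) = -3*(15/2 + q) = -45/2 - 3*q)
21791/f(-235) = 21791/(-45/2 - 3*(-235)) = 21791/(-45/2 + 705) = 21791/(1365/2) = 21791*(2/1365) = 6226/195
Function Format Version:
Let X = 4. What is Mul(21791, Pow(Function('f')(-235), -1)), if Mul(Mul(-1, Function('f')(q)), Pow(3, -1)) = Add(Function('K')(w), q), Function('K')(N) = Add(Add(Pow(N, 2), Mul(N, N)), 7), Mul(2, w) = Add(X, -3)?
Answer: Rational(6226, 195) ≈ 31.928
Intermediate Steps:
w = Rational(1, 2) (w = Mul(Rational(1, 2), Add(4, -3)) = Mul(Rational(1, 2), 1) = Rational(1, 2) ≈ 0.50000)
Function('K')(N) = Add(7, Mul(2, Pow(N, 2))) (Function('K')(N) = Add(Add(Pow(N, 2), Pow(N, 2)), 7) = Add(Mul(2, Pow(N, 2)), 7) = Add(7, Mul(2, Pow(N, 2))))
Function('f')(q) = Add(Rational(-45, 2), Mul(-3, q)) (Function('f')(q) = Mul(-3, Add(Add(7, Mul(2, Pow(Rational(1, 2), 2))), q)) = Mul(-3, Add(Add(7, Mul(2, Rational(1, 4))), q)) = Mul(-3, Add(Add(7, Rational(1, 2)), q)) = Mul(-3, Add(Rational(15, 2), q)) = Add(Rational(-45, 2), Mul(-3, q)))
Mul(21791, Pow(Function('f')(-235), -1)) = Mul(21791, Pow(Add(Rational(-45, 2), Mul(-3, -235)), -1)) = Mul(21791, Pow(Add(Rational(-45, 2), 705), -1)) = Mul(21791, Pow(Rational(1365, 2), -1)) = Mul(21791, Rational(2, 1365)) = Rational(6226, 195)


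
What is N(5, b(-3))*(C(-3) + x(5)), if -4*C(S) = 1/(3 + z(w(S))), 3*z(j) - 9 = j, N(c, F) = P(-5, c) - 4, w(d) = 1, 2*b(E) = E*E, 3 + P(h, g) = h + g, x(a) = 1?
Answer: -511/76 ≈ -6.7237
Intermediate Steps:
P(h, g) = -3 + g + h (P(h, g) = -3 + (h + g) = -3 + (g + h) = -3 + g + h)
b(E) = E**2/2 (b(E) = (E*E)/2 = E**2/2)
N(c, F) = -12 + c (N(c, F) = (-3 + c - 5) - 4 = (-8 + c) - 4 = -12 + c)
z(j) = 3 + j/3
C(S) = -3/76 (C(S) = -1/(4*(3 + (3 + (1/3)*1))) = -1/(4*(3 + (3 + 1/3))) = -1/(4*(3 + 10/3)) = -1/(4*19/3) = -1/4*3/19 = -3/76)
N(5, b(-3))*(C(-3) + x(5)) = (-12 + 5)*(-3/76 + 1) = -7*73/76 = -511/76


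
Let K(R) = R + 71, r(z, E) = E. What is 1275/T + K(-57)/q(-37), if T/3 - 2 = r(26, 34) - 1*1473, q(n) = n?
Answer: -35843/53169 ≈ -0.67413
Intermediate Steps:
K(R) = 71 + R
T = -4311 (T = 6 + 3*(34 - 1*1473) = 6 + 3*(34 - 1473) = 6 + 3*(-1439) = 6 - 4317 = -4311)
1275/T + K(-57)/q(-37) = 1275/(-4311) + (71 - 57)/(-37) = 1275*(-1/4311) + 14*(-1/37) = -425/1437 - 14/37 = -35843/53169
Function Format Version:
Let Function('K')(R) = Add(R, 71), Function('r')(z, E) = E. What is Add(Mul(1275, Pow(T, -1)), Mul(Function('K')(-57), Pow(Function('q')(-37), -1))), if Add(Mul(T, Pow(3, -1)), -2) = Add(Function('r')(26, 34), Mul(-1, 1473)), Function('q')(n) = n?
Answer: Rational(-35843, 53169) ≈ -0.67413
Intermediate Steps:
Function('K')(R) = Add(71, R)
T = -4311 (T = Add(6, Mul(3, Add(34, Mul(-1, 1473)))) = Add(6, Mul(3, Add(34, -1473))) = Add(6, Mul(3, -1439)) = Add(6, -4317) = -4311)
Add(Mul(1275, Pow(T, -1)), Mul(Function('K')(-57), Pow(Function('q')(-37), -1))) = Add(Mul(1275, Pow(-4311, -1)), Mul(Add(71, -57), Pow(-37, -1))) = Add(Mul(1275, Rational(-1, 4311)), Mul(14, Rational(-1, 37))) = Add(Rational(-425, 1437), Rational(-14, 37)) = Rational(-35843, 53169)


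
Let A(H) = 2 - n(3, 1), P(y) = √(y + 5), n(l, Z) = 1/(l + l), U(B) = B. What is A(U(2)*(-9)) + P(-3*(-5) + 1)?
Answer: 11/6 + √21 ≈ 6.4159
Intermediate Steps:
n(l, Z) = 1/(2*l)
P(y) = √(5 + y)
A(H) = 11/6 (A(H) = 2 - 1/(2*3) = 2 - 1*⅙ = 2 - ⅙ = 11/6)
A(U(2)*(-9)) + P(-3*(-5) + 1) = 11/6 + √(5 + (-3*(-5) + 1)) = 11/6 + √(5 + (15 + 1)) = 11/6 + √(5 + 16) = 11/6 + √21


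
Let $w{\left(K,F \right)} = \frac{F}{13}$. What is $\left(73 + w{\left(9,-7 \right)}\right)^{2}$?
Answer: $\frac{887364}{169} \approx 5250.7$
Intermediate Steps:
$w{\left(K,F \right)} = \frac{F}{13}$ ($w{\left(K,F \right)} = F \frac{1}{13} = \frac{F}{13}$)
$\left(73 + w{\left(9,-7 \right)}\right)^{2} = \left(73 + \frac{1}{13} \left(-7\right)\right)^{2} = \left(73 - \frac{7}{13}\right)^{2} = \left(\frac{942}{13}\right)^{2} = \frac{887364}{169}$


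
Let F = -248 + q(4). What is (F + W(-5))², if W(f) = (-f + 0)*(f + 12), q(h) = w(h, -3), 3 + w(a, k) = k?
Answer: 47961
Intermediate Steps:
w(a, k) = -3 + k
q(h) = -6 (q(h) = -3 - 3 = -6)
W(f) = -f*(12 + f) (W(f) = (-f)*(12 + f) = -f*(12 + f))
F = -254 (F = -248 - 6 = -254)
(F + W(-5))² = (-254 - 1*(-5)*(12 - 5))² = (-254 - 1*(-5)*7)² = (-254 + 35)² = (-219)² = 47961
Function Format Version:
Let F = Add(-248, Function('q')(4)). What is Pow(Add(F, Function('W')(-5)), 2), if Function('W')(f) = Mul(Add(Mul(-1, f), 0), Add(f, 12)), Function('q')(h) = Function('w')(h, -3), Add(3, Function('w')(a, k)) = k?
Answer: 47961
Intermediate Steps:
Function('w')(a, k) = Add(-3, k)
Function('q')(h) = -6 (Function('q')(h) = Add(-3, -3) = -6)
Function('W')(f) = Mul(-1, f, Add(12, f)) (Function('W')(f) = Mul(Mul(-1, f), Add(12, f)) = Mul(-1, f, Add(12, f)))
F = -254 (F = Add(-248, -6) = -254)
Pow(Add(F, Function('W')(-5)), 2) = Pow(Add(-254, Mul(-1, -5, Add(12, -5))), 2) = Pow(Add(-254, Mul(-1, -5, 7)), 2) = Pow(Add(-254, 35), 2) = Pow(-219, 2) = 47961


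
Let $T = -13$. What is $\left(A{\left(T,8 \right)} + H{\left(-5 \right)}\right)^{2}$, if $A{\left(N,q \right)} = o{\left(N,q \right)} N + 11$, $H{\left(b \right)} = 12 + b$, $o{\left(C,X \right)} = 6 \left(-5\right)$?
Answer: $166464$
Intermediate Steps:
$o{\left(C,X \right)} = -30$
$A{\left(N,q \right)} = 11 - 30 N$ ($A{\left(N,q \right)} = - 30 N + 11 = 11 - 30 N$)
$\left(A{\left(T,8 \right)} + H{\left(-5 \right)}\right)^{2} = \left(\left(11 - -390\right) + \left(12 - 5\right)\right)^{2} = \left(\left(11 + 390\right) + 7\right)^{2} = \left(401 + 7\right)^{2} = 408^{2} = 166464$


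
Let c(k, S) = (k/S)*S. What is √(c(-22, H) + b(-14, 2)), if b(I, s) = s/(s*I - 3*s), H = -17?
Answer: 5*I*√255/17 ≈ 4.6967*I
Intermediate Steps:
c(k, S) = k
b(I, s) = s/(-3*s + I*s) (b(I, s) = s/(I*s - 3*s) = s/(-3*s + I*s))
√(c(-22, H) + b(-14, 2)) = √(-22 + 1/(-3 - 14)) = √(-22 + 1/(-17)) = √(-22 - 1/17) = √(-375/17) = 5*I*√255/17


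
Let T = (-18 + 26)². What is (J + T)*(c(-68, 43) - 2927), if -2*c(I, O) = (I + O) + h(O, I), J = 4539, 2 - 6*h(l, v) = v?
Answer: -40326883/3 ≈ -1.3442e+7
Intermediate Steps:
h(l, v) = ⅓ - v/6
T = 64 (T = 8² = 64)
c(I, O) = -⅙ - 5*I/12 - O/2 (c(I, O) = -((I + O) + (⅓ - I/6))/2 = -(⅓ + O + 5*I/6)/2 = -⅙ - 5*I/12 - O/2)
(J + T)*(c(-68, 43) - 2927) = (4539 + 64)*((-⅙ - 5/12*(-68) - ½*43) - 2927) = 4603*((-⅙ + 85/3 - 43/2) - 2927) = 4603*(20/3 - 2927) = 4603*(-8761/3) = -40326883/3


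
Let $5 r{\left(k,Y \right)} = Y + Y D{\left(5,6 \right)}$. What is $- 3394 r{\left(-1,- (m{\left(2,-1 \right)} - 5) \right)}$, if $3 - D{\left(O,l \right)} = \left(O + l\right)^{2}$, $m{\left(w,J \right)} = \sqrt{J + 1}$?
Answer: $397098$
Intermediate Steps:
$m{\left(w,J \right)} = \sqrt{1 + J}$
$D{\left(O,l \right)} = 3 - \left(O + l\right)^{2}$
$r{\left(k,Y \right)} = - \frac{117 Y}{5}$ ($r{\left(k,Y \right)} = \frac{Y + Y \left(3 - \left(5 + 6\right)^{2}\right)}{5} = \frac{Y + Y \left(3 - 11^{2}\right)}{5} = \frac{Y + Y \left(3 - 121\right)}{5} = \frac{Y + Y \left(-118\right)}{5} = \frac{Y - 118 Y}{5} = \frac{\left(-117\right) Y}{5} = - \frac{117 Y}{5}$)
$- 3394 r{\left(-1,- (m{\left(2,-1 \right)} - 5) \right)} = - 3394 \left(- \frac{117 \left(- (\sqrt{1 - 1} - 5)\right)}{5}\right) = - 3394 \left(- \frac{117 \left(- (\sqrt{0} - 5)\right)}{5}\right) = - 3394 \left(- \frac{117 \left(- (0 - 5)\right)}{5}\right) = - 3394 \left(- \frac{117 \left(\left(-1\right) \left(-5\right)\right)}{5}\right) = - 3394 \left(\left(- \frac{117}{5}\right) 5\right) = \left(-3394\right) \left(-117\right) = 397098$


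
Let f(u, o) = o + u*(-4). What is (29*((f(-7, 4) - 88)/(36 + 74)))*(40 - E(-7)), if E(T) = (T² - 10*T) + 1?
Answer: 12992/11 ≈ 1181.1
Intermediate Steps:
f(u, o) = o - 4*u
E(T) = 1 + T² - 10*T
(29*((f(-7, 4) - 88)/(36 + 74)))*(40 - E(-7)) = (29*(((4 - 4*(-7)) - 88)/(36 + 74)))*(40 - (1 + (-7)² - 10*(-7))) = (29*(((4 + 28) - 88)/110))*(40 - (1 + 49 + 70)) = (29*((32 - 88)*(1/110)))*(40 - 1*120) = (29*(-56*1/110))*(40 - 120) = (29*(-28/55))*(-80) = -812/55*(-80) = 12992/11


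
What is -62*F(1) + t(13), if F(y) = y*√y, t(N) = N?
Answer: -49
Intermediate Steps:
F(y) = y^(3/2)
-62*F(1) + t(13) = -62*1^(3/2) + 13 = -62*1 + 13 = -62 + 13 = -49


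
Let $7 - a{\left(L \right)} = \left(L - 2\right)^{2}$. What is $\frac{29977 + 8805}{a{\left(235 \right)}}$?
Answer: $- \frac{19391}{27141} \approx -0.71445$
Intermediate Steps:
$a{\left(L \right)} = 7 - \left(-2 + L\right)^{2}$ ($a{\left(L \right)} = 7 - \left(L - 2\right)^{2} = 7 - \left(-2 + L\right)^{2}$)
$\frac{29977 + 8805}{a{\left(235 \right)}} = \frac{29977 + 8805}{7 - \left(-2 + 235\right)^{2}} = \frac{38782}{7 - 233^{2}} = \frac{38782}{7 - 54289} = \frac{38782}{-54282} = 38782 \left(- \frac{1}{54282}\right) = - \frac{19391}{27141}$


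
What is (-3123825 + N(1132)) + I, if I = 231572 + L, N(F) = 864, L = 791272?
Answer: -2100117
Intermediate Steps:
I = 1022844 (I = 231572 + 791272 = 1022844)
(-3123825 + N(1132)) + I = (-3123825 + 864) + 1022844 = -3122961 + 1022844 = -2100117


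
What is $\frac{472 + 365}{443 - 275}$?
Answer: $\frac{279}{56} \approx 4.9821$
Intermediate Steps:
$\frac{472 + 365}{443 - 275} = \frac{837}{443 - 275} = \frac{837}{168} = 837 \cdot \frac{1}{168} = \frac{279}{56}$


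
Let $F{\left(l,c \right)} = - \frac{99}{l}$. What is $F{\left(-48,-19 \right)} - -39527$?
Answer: $\frac{632465}{16} \approx 39529.0$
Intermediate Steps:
$F{\left(-48,-19 \right)} - -39527 = - \frac{99}{-48} - -39527 = \left(-99\right) \left(- \frac{1}{48}\right) + 39527 = \frac{33}{16} + 39527 = \frac{632465}{16}$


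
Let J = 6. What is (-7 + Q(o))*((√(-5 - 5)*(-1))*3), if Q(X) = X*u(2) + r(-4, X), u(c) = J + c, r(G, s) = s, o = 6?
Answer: -141*I*√10 ≈ -445.88*I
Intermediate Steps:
u(c) = 6 + c
Q(X) = 9*X (Q(X) = X*(6 + 2) + X = X*8 + X = 8*X + X = 9*X)
(-7 + Q(o))*((√(-5 - 5)*(-1))*3) = (-7 + 9*6)*((√(-5 - 5)*(-1))*3) = (-7 + 54)*((√(-10)*(-1))*3) = 47*(((I*√10)*(-1))*3) = 47*(-I*√10*3) = 47*(-3*I*√10) = -141*I*√10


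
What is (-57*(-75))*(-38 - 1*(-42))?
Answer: 17100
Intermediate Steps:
(-57*(-75))*(-38 - 1*(-42)) = 4275*(-38 + 42) = 4275*4 = 17100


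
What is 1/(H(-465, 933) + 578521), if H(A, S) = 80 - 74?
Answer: 1/578527 ≈ 1.7285e-6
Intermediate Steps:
H(A, S) = 6
1/(H(-465, 933) + 578521) = 1/(6 + 578521) = 1/578527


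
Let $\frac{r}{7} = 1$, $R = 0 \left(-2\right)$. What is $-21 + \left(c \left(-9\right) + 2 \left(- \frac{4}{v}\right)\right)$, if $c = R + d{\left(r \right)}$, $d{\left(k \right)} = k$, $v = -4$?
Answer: $-82$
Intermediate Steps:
$R = 0$
$r = 7$ ($r = 7 \cdot 1 = 7$)
$c = 7$ ($c = 0 + 7 = 7$)
$-21 + \left(c \left(-9\right) + 2 \left(- \frac{4}{v}\right)\right) = -21 + \left(7 \left(-9\right) + 2 \left(- \frac{4}{-4}\right)\right) = -21 - \left(63 - 2 \left(\left(-4\right) \left(- \frac{1}{4}\right)\right)\right) = -21 + \left(-63 + 2 \cdot 1\right) = -21 + \left(-63 + 2\right) = -21 - 61 = -82$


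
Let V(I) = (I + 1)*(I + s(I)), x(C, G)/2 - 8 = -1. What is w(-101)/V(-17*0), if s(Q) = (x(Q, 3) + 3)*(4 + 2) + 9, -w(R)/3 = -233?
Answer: 233/37 ≈ 6.2973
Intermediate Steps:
x(C, G) = 14 (x(C, G) = 16 + 2*(-1) = 16 - 2 = 14)
w(R) = 699 (w(R) = -3*(-233) = 699)
s(Q) = 111 (s(Q) = (14 + 3)*(4 + 2) + 9 = 17*6 + 9 = 102 + 9 = 111)
V(I) = (1 + I)*(111 + I) (V(I) = (I + 1)*(I + 111) = (1 + I)*(111 + I))
w(-101)/V(-17*0) = 699/(111 + (-17*0)² + 112*(-17*0)) = 699/(111 + 0² + 112*0) = 699/(111 + 0 + 0) = 699/111 = 699*(1/111) = 233/37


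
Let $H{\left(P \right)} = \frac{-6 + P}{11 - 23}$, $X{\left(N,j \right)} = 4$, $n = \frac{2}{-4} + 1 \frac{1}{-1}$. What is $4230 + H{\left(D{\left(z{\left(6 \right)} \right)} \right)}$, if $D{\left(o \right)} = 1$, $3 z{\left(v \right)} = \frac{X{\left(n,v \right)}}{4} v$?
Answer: $\frac{50765}{12} \approx 4230.4$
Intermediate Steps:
$n = - \frac{3}{2}$ ($n = 2 \left(- \frac{1}{4}\right) + 1 \left(-1\right) = - \frac{1}{2} - 1 = - \frac{3}{2} \approx -1.5$)
$z{\left(v \right)} = \frac{v}{3}$ ($z{\left(v \right)} = \frac{\frac{4}{4} v}{3} = \frac{4 \cdot \frac{1}{4} v}{3} = \frac{1 v}{3} = \frac{v}{3}$)
$H{\left(P \right)} = \frac{1}{2} - \frac{P}{12}$ ($H{\left(P \right)} = \frac{-6 + P}{-12} = \left(-6 + P\right) \left(- \frac{1}{12}\right) = \frac{1}{2} - \frac{P}{12}$)
$4230 + H{\left(D{\left(z{\left(6 \right)} \right)} \right)} = 4230 + \left(\frac{1}{2} - \frac{1}{12}\right) = 4230 + \frac{5}{12} = \frac{50765}{12}$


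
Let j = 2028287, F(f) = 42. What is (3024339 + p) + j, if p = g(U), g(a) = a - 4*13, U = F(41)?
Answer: 5052616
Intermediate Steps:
U = 42
g(a) = -52 + a (g(a) = a - 52 = -52 + a)
p = -10 (p = -52 + 42 = -10)
(3024339 + p) + j = (3024339 - 10) + 2028287 = 3024329 + 2028287 = 5052616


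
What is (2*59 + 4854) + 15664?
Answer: 20636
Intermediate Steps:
(2*59 + 4854) + 15664 = (118 + 4854) + 15664 = 4972 + 15664 = 20636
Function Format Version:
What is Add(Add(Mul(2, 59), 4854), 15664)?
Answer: 20636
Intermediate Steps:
Add(Add(Mul(2, 59), 4854), 15664) = Add(Add(118, 4854), 15664) = Add(4972, 15664) = 20636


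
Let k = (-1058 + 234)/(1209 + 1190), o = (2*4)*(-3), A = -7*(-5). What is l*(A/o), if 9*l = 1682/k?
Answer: 70614565/88992 ≈ 793.49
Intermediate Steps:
A = 35
o = -24 (o = 8*(-3) = -24)
k = -824/2399 ≈ -0.34348
l = -2017559/3708 (l = (1682/(-824/2399))/9 = (1682*(-2399/824))/9 = (1/9)*(-2017559/412) = -2017559/3708 ≈ -544.11)
l*(A/o) = -70614565/(3708*(-24)) = -70614565*(-1)/(3708*24) = -2017559/3708*(-35/24) = 70614565/88992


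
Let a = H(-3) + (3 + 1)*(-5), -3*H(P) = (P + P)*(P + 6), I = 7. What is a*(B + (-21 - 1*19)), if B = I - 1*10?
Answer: 602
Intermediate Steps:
H(P) = -2*P*(6 + P)/3 (H(P) = -(P + P)*(P + 6)/3 = -2*P*(6 + P)/3)
B = -3 (B = 7 - 1*10 = 7 - 10 = -3)
a = -14 (a = -⅔*(-3)*(6 - 3) + (3 + 1)*(-5) = -⅔*(-3)*3 + 4*(-5) = 6 - 20 = -14)
a*(B + (-21 - 1*19)) = -14*(-3 + (-21 - 1*19)) = -14*(-3 + (-21 - 19)) = -14*(-3 - 40) = -14*(-43) = 602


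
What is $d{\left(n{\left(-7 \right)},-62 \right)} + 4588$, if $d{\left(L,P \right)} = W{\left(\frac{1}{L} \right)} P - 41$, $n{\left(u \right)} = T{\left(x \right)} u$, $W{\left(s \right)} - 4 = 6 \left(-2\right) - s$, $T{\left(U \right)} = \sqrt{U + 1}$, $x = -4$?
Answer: $5043 + \frac{62 i \sqrt{3}}{21} \approx 5043.0 + 5.1137 i$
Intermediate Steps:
$T{\left(U \right)} = \sqrt{1 + U}$
$W{\left(s \right)} = -8 - s$ ($W{\left(s \right)} = 4 - \left(12 + s\right) = -8 - s$)
$n{\left(u \right)} = i u \sqrt{3}$ ($n{\left(u \right)} = \sqrt{1 - 4} u = \sqrt{-3} u = i \sqrt{3} u = i u \sqrt{3}$)
$d{\left(L,P \right)} = -41 + P \left(-8 - \frac{1}{L}\right)$ ($d{\left(L,P \right)} = \left(-8 - \frac{1}{L}\right) P - 41 = P \left(-8 - \frac{1}{L}\right) - 41 = -41 + P \left(-8 - \frac{1}{L}\right)$)
$d{\left(n{\left(-7 \right)},-62 \right)} + 4588 = \left(-41 - -496 - - \frac{62}{i \left(-7\right) \sqrt{3}}\right) + 4588 = \left(-41 + 496 - - \frac{62}{\left(-7\right) i \sqrt{3}}\right) + 4588 = \left(-41 + 496 - - 62 \frac{i \sqrt{3}}{21}\right) + 4588 = \left(-41 + 496 + \frac{62 i \sqrt{3}}{21}\right) + 4588 = \left(455 + \frac{62 i \sqrt{3}}{21}\right) + 4588 = 5043 + \frac{62 i \sqrt{3}}{21}$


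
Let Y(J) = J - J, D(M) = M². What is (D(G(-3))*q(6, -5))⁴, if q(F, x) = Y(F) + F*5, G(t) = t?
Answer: 5314410000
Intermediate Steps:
Y(J) = 0
q(F, x) = 5*F (q(F, x) = 0 + F*5 = 0 + 5*F = 5*F)
(D(G(-3))*q(6, -5))⁴ = ((-3)²*(5*6))⁴ = (9*30)⁴ = 270⁴ = 5314410000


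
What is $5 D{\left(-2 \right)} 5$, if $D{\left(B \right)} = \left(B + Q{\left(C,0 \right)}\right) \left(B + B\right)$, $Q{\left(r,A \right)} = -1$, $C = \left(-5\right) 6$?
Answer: $300$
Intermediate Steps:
$C = -30$
$D{\left(B \right)} = 2 B \left(-1 + B\right)$ ($D{\left(B \right)} = \left(B - 1\right) \left(B + B\right) = \left(-1 + B\right) 2 B = 2 B \left(-1 + B\right)$)
$5 D{\left(-2 \right)} 5 = 5 \cdot 2 \left(-2\right) \left(-1 - 2\right) 5 = 5 \cdot 2 \left(-2\right) \left(-3\right) 5 = 5 \cdot 12 \cdot 5 = 60 \cdot 5 = 300$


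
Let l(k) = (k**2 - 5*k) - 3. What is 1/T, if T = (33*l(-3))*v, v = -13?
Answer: -1/9009 ≈ -0.00011100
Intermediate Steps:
l(k) = -3 + k**2 - 5*k
T = -9009 (T = (33*(-3 + (-3)**2 - 5*(-3)))*(-13) = (33*(-3 + 9 + 15))*(-13) = (33*21)*(-13) = 693*(-13) = -9009)
1/T = 1/(-9009) = -1/9009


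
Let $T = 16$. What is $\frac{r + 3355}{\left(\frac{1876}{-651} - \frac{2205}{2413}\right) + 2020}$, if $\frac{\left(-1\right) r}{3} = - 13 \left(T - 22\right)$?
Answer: $\frac{700380489}{452454431} \approx 1.548$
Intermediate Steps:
$r = -234$ ($r = - 3 \left(- 13 \left(16 - 22\right)\right) = - 3 \left(\left(-13\right) \left(-6\right)\right) = \left(-3\right) 78 = -234$)
$\frac{r + 3355}{\left(\frac{1876}{-651} - \frac{2205}{2413}\right) + 2020} = \frac{-234 + 3355}{\left(\frac{1876}{-651} - \frac{2205}{2413}\right) + 2020} = \frac{3121}{\left(1876 \left(- \frac{1}{651}\right) - \frac{2205}{2413}\right) + 2020} = \frac{3121}{\left(- \frac{268}{93} - \frac{2205}{2413}\right) + 2020} = \frac{3121}{- \frac{851749}{224409} + 2020} = \frac{3121}{\frac{452454431}{224409}} = 3121 \cdot \frac{224409}{452454431} = \frac{700380489}{452454431}$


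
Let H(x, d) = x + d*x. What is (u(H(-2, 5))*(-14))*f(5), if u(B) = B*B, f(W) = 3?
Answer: -6048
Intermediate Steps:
u(B) = B**2
(u(H(-2, 5))*(-14))*f(5) = ((-2*(1 + 5))**2*(-14))*3 = ((-2*6)**2*(-14))*3 = ((-12)**2*(-14))*3 = (144*(-14))*3 = -2016*3 = -6048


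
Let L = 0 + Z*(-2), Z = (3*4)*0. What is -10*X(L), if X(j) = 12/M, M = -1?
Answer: 120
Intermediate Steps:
Z = 0 (Z = 12*0 = 0)
L = 0 (L = 0 + 0*(-2) = 0 + 0 = 0)
X(j) = -12 (X(j) = 12/(-1) = 12*(-1) = -12)
-10*X(L) = -10*(-12) = 120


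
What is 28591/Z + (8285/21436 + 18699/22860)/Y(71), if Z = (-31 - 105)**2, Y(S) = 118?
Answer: 17334785542219/11140599593280 ≈ 1.5560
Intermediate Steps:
Z = 18496 (Z = (-136)**2 = 18496)
28591/Z + (8285/21436 + 18699/22860)/Y(71) = 28591/18496 + (8285/21436 + 18699/22860)/118 = 28591*(1/18496) + (8285*(1/21436) + 18699*(1/22860))*(1/118) = 28591/18496 + (8285/21436 + 6233/7620)*(1/118) = 28591/18496 + (12296393/10208895)*(1/118) = 28591/18496 + 12296393/1204649610 = 17334785542219/11140599593280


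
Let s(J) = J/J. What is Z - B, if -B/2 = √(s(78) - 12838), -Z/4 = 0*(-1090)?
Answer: 2*I*√12837 ≈ 226.6*I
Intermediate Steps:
s(J) = 1
Z = 0 (Z = -0*(-1090) = -4*0 = 0)
B = -2*I*√12837 (B = -2*√(1 - 12838) = -2*I*√12837 ≈ -226.6*I)
Z - B = 0 - (-2)*I*√12837 = 0 + 2*I*√12837 = 2*I*√12837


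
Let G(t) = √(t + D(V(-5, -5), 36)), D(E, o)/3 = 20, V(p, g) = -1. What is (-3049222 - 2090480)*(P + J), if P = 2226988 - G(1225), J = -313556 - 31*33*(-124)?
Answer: -10486451755368 + 5139702*√1285 ≈ -1.0486e+13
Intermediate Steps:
D(E, o) = 60 (D(E, o) = 3*20 = 60)
J = -186704 (J = -313556 - 1023*(-124) = -313556 + 126852 = -186704)
G(t) = √(60 + t) (G(t) = √(t + 60) = √(60 + t))
P = 2226988 - √1285 (P = 2226988 - √(60 + 1225) = 2226988 - √1285 ≈ 2.2270e+6)
(-3049222 - 2090480)*(P + J) = (-3049222 - 2090480)*((2226988 - √1285) - 186704) = -5139702*(2040284 - √1285) = -10486451755368 + 5139702*√1285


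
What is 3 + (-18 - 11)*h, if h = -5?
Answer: 148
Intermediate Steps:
3 + (-18 - 11)*h = 3 + (-18 - 11)*(-5) = 3 - 29*(-5) = 3 + 145 = 148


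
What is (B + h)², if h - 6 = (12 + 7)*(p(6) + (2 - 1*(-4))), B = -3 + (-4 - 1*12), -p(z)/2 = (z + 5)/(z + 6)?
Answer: 157609/36 ≈ 4378.0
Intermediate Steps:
p(z) = -2*(5 + z)/(6 + z) (p(z) = -2*(z + 5)/(z + 6) = -2*(5 + z)/(6 + z))
B = -19 (B = -3 + (-4 - 12) = -3 - 16 = -19)
h = 511/6 (h = 6 + (12 + 7)*(2*(-5 - 1*6)/(6 + 6) + (2 - 1*(-4))) = 6 + 19*(2*(-5 - 6)/12 + (2 + 4)) = 6 + 19*(2*(1/12)*(-11) + 6) = 6 + 19*(-11/6 + 6) = 6 + 19*(25/6) = 6 + 475/6 = 511/6 ≈ 85.167)
(B + h)² = (-19 + 511/6)² = (397/6)² = 157609/36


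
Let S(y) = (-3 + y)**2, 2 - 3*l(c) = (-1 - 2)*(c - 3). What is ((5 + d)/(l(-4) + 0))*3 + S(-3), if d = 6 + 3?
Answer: 558/19 ≈ 29.368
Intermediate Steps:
l(c) = -7/3 + c (l(c) = 2/3 - (-1 - 2)*(c - 3)/3 = 2/3 - (-1)*(-3 + c) = 2/3 - (9 - 3*c)/3 = 2/3 + (-3 + c) = -7/3 + c)
d = 9
((5 + d)/(l(-4) + 0))*3 + S(-3) = ((5 + 9)/((-7/3 - 4) + 0))*3 + (-3 - 3)**2 = (14/(-19/3 + 0))*3 + (-6)**2 = (14/(-19/3))*3 + 36 = (14*(-3/19))*3 + 36 = -42/19*3 + 36 = -126/19 + 36 = 558/19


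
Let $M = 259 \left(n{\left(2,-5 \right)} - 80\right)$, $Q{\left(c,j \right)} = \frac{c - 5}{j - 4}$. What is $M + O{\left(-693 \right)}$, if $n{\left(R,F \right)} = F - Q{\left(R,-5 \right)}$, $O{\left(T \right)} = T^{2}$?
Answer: $\frac{1374443}{3} \approx 4.5815 \cdot 10^{5}$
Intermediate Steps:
$Q{\left(c,j \right)} = \frac{-5 + c}{-4 + j}$
$n{\left(R,F \right)} = - \frac{5}{9} + F + \frac{R}{9}$ ($n{\left(R,F \right)} = F - \frac{-5 + R}{-4 - 5} = F - \frac{-5 + R}{-9} = F - - \frac{-5 + R}{9} = F - \left(\frac{5}{9} - \frac{R}{9}\right) = F + \left(- \frac{5}{9} + \frac{R}{9}\right) = - \frac{5}{9} + F + \frac{R}{9}$)
$M = - \frac{66304}{3}$ ($M = 259 \left(\left(- \frac{5}{9} - 5 + \frac{1}{9} \cdot 2\right) - 80\right) = 259 \left(\left(- \frac{5}{9} - 5 + \frac{2}{9}\right) - 80\right) = 259 \left(- \frac{16}{3} - 80\right) = 259 \left(- \frac{256}{3}\right) = - \frac{66304}{3} \approx -22101.0$)
$M + O{\left(-693 \right)} = - \frac{66304}{3} + \left(-693\right)^{2} = - \frac{66304}{3} + 480249 = \frac{1374443}{3}$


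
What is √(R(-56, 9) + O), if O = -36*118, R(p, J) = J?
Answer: 3*I*√471 ≈ 65.108*I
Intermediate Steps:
O = -4248
√(R(-56, 9) + O) = √(9 - 4248) = √(-4239) = 3*I*√471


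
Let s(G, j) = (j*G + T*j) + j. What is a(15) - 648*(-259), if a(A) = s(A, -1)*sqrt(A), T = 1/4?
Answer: 167832 - 65*sqrt(15)/4 ≈ 1.6777e+5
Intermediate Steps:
T = 1/4 ≈ 0.25000
s(G, j) = 5*j/4 + G*j (s(G, j) = (j*G + j/4) + j = (G*j + j/4) + j = (j/4 + G*j) + j = 5*j/4 + G*j)
a(A) = sqrt(A)*(-5/4 - A) (a(A) = ((1/4)*(-1)*(5 + 4*A))*sqrt(A) = (-5/4 - A)*sqrt(A) = sqrt(A)*(-5/4 - A))
a(15) - 648*(-259) = sqrt(15)*(-5/4 - 1*15) - 648*(-259) = sqrt(15)*(-5/4 - 15) + 167832 = sqrt(15)*(-65/4) + 167832 = -65*sqrt(15)/4 + 167832 = 167832 - 65*sqrt(15)/4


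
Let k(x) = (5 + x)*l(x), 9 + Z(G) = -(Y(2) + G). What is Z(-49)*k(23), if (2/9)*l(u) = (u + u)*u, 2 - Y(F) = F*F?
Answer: 5598936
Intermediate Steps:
Y(F) = 2 - F**2 (Y(F) = 2 - F*F = 2 - F**2)
l(u) = 9*u**2 (l(u) = 9*((u + u)*u)/2 = 9*((2*u)*u)/2 = 9*(2*u**2)/2 = 9*u**2)
Z(G) = -7 - G (Z(G) = -9 - ((2 - 1*2**2) + G) = -9 - ((2 - 1*4) + G) = -9 - ((2 - 4) + G) = -9 - (-2 + G) = -9 + (2 - G) = -7 - G)
k(x) = 9*x**2*(5 + x) (k(x) = (5 + x)*(9*x**2) = 9*x**2*(5 + x))
Z(-49)*k(23) = (-7 - 1*(-49))*(9*23**2*(5 + 23)) = (-7 + 49)*(9*529*28) = 42*133308 = 5598936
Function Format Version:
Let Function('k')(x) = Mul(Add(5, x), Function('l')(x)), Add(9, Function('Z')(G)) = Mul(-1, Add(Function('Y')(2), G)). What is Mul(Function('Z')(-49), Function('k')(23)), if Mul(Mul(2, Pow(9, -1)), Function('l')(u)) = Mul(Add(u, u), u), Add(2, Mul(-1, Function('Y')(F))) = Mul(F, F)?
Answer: 5598936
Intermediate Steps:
Function('Y')(F) = Add(2, Mul(-1, Pow(F, 2))) (Function('Y')(F) = Add(2, Mul(-1, Mul(F, F))) = Add(2, Mul(-1, Pow(F, 2))))
Function('l')(u) = Mul(9, Pow(u, 2)) (Function('l')(u) = Mul(Rational(9, 2), Mul(Add(u, u), u)) = Mul(Rational(9, 2), Mul(Mul(2, u), u)) = Mul(Rational(9, 2), Mul(2, Pow(u, 2))) = Mul(9, Pow(u, 2)))
Function('Z')(G) = Add(-7, Mul(-1, G)) (Function('Z')(G) = Add(-9, Mul(-1, Add(Add(2, Mul(-1, Pow(2, 2))), G))) = Add(-9, Mul(-1, Add(Add(2, Mul(-1, 4)), G))) = Add(-9, Mul(-1, Add(Add(2, -4), G))) = Add(-9, Mul(-1, Add(-2, G))) = Add(-9, Add(2, Mul(-1, G))) = Add(-7, Mul(-1, G)))
Function('k')(x) = Mul(9, Pow(x, 2), Add(5, x)) (Function('k')(x) = Mul(Add(5, x), Mul(9, Pow(x, 2))) = Mul(9, Pow(x, 2), Add(5, x)))
Mul(Function('Z')(-49), Function('k')(23)) = Mul(Add(-7, Mul(-1, -49)), Mul(9, Pow(23, 2), Add(5, 23))) = Mul(Add(-7, 49), Mul(9, 529, 28)) = Mul(42, 133308) = 5598936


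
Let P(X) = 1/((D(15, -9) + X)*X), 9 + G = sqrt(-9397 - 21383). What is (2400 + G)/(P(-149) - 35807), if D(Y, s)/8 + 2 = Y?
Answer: -16031655/240085934 - 60345*I*sqrt(95)/120042967 ≈ -0.066775 - 0.0048997*I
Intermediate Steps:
D(Y, s) = -16 + 8*Y
G = -9 + 18*I*sqrt(95) (G = -9 + sqrt(-9397 - 21383) = -9 + sqrt(-30780) = -9 + 18*I*sqrt(95) ≈ -9.0 + 175.44*I)
P(X) = 1/(X*(104 + X)) (P(X) = 1/(((-16 + 8*15) + X)*X) = 1/(((-16 + 120) + X)*X) = 1/((104 + X)*X) = 1/(X*(104 + X)))
(2400 + G)/(P(-149) - 35807) = (2400 + (-9 + 18*I*sqrt(95)))/(1/((-149)*(104 - 149)) - 35807) = (2391 + 18*I*sqrt(95))/(-1/149/(-45) - 35807) = (2391 + 18*I*sqrt(95))/(-1/149*(-1/45) - 35807) = (2391 + 18*I*sqrt(95))/(1/6705 - 35807) = (2391 + 18*I*sqrt(95))/(-240085934/6705) = (2391 + 18*I*sqrt(95))*(-6705/240085934) = -16031655/240085934 - 60345*I*sqrt(95)/120042967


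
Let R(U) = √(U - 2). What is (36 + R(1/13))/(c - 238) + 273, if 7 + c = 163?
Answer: 11175/41 - 5*I*√13/1066 ≈ 272.56 - 0.016912*I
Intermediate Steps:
c = 156 (c = -7 + 163 = 156)
R(U) = √(-2 + U)
(36 + R(1/13))/(c - 238) + 273 = (36 + √(-2 + 1/13))/(156 - 238) + 273 = (36 + √(-2 + 1/13))/(-82) + 273 = (36 + √(-25/13))*(-1/82) + 273 = (36 + 5*I*√13/13)*(-1/82) + 273 = (-18/41 - 5*I*√13/1066) + 273 = 11175/41 - 5*I*√13/1066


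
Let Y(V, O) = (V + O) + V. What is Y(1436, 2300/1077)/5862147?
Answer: 3095444/6313532319 ≈ 0.00049029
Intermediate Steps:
Y(V, O) = O + 2*V (Y(V, O) = (O + V) + V = O + 2*V)
Y(1436, 2300/1077)/5862147 = (2300/1077 + 2*1436)/5862147 = (2300*(1/1077) + 2872)*(1/5862147) = (2300/1077 + 2872)*(1/5862147) = (3095444/1077)*(1/5862147) = 3095444/6313532319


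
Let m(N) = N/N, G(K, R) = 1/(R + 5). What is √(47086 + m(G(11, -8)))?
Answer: √47087 ≈ 217.00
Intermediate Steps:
G(K, R) = 1/(5 + R)
m(N) = 1
√(47086 + m(G(11, -8))) = √(47086 + 1) = √47087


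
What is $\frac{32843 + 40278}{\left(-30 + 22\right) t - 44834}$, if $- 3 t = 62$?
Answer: $- \frac{219363}{134006} \approx -1.637$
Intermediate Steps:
$t = - \frac{62}{3}$ ($t = \left(- \frac{1}{3}\right) 62 = - \frac{62}{3} \approx -20.667$)
$\frac{32843 + 40278}{\left(-30 + 22\right) t - 44834} = \frac{32843 + 40278}{\left(-30 + 22\right) \left(- \frac{62}{3}\right) - 44834} = \frac{73121}{\left(-8\right) \left(- \frac{62}{3}\right) - 44834} = \frac{73121}{\frac{496}{3} - 44834} = \frac{73121}{- \frac{134006}{3}} = 73121 \left(- \frac{3}{134006}\right) = - \frac{219363}{134006}$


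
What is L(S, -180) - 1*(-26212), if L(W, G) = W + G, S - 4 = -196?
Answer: 25840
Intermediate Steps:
S = -192 (S = 4 - 196 = -192)
L(W, G) = G + W
L(S, -180) - 1*(-26212) = (-180 - 192) - 1*(-26212) = -372 + 26212 = 25840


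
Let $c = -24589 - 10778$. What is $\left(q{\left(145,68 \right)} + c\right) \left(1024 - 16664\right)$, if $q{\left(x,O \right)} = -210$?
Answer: $556424280$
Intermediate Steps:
$c = -35367$
$\left(q{\left(145,68 \right)} + c\right) \left(1024 - 16664\right) = \left(-210 - 35367\right) \left(1024 - 16664\right) = \left(-35577\right) \left(-15640\right) = 556424280$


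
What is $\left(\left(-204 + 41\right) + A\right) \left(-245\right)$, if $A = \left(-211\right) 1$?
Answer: $91630$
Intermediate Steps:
$A = -211$
$\left(\left(-204 + 41\right) + A\right) \left(-245\right) = \left(\left(-204 + 41\right) - 211\right) \left(-245\right) = \left(-163 - 211\right) \left(-245\right) = \left(-374\right) \left(-245\right) = 91630$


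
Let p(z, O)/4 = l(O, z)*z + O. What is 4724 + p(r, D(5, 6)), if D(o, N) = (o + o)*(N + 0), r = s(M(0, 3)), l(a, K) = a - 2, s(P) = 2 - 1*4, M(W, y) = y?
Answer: 4500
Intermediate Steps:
s(P) = -2 (s(P) = 2 - 4 = -2)
l(a, K) = -2 + a
r = -2
D(o, N) = 2*N*o (D(o, N) = (2*o)*N = 2*N*o)
p(z, O) = 4*O + 4*z*(-2 + O) (p(z, O) = 4*((-2 + O)*z + O) = 4*(z*(-2 + O) + O) = 4*(O + z*(-2 + O)) = 4*O + 4*z*(-2 + O))
4724 + p(r, D(5, 6)) = 4724 + (4*(2*6*5) + 4*(-2)*(-2 + 2*6*5)) = 4724 + (4*60 + 4*(-2)*(-2 + 60)) = 4724 + (240 + 4*(-2)*58) = 4724 + (240 - 464) = 4724 - 224 = 4500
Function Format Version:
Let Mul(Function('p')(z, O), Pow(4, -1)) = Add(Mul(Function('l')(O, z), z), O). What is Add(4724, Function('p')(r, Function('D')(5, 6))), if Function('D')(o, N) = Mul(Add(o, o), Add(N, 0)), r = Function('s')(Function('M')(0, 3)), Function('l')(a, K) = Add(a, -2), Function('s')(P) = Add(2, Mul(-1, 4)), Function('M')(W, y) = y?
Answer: 4500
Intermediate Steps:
Function('s')(P) = -2 (Function('s')(P) = Add(2, -4) = -2)
Function('l')(a, K) = Add(-2, a)
r = -2
Function('D')(o, N) = Mul(2, N, o) (Function('D')(o, N) = Mul(Mul(2, o), N) = Mul(2, N, o))
Function('p')(z, O) = Add(Mul(4, O), Mul(4, z, Add(-2, O))) (Function('p')(z, O) = Mul(4, Add(Mul(Add(-2, O), z), O)) = Mul(4, Add(Mul(z, Add(-2, O)), O)) = Mul(4, Add(O, Mul(z, Add(-2, O)))) = Add(Mul(4, O), Mul(4, z, Add(-2, O))))
Add(4724, Function('p')(r, Function('D')(5, 6))) = Add(4724, Add(Mul(4, Mul(2, 6, 5)), Mul(4, -2, Add(-2, Mul(2, 6, 5))))) = Add(4724, Add(Mul(4, 60), Mul(4, -2, Add(-2, 60)))) = Add(4724, Add(240, Mul(4, -2, 58))) = Add(4724, Add(240, -464)) = Add(4724, -224) = 4500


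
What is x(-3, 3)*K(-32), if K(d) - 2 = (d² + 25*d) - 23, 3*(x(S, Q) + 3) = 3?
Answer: -406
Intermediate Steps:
x(S, Q) = -2 (x(S, Q) = -3 + (⅓)*3 = -3 + 1 = -2)
K(d) = -21 + d² + 25*d (K(d) = 2 + ((d² + 25*d) - 23) = 2 + (-23 + d² + 25*d) = -21 + d² + 25*d)
x(-3, 3)*K(-32) = -2*(-21 + (-32)² + 25*(-32)) = -2*(-21 + 1024 - 800) = -2*203 = -406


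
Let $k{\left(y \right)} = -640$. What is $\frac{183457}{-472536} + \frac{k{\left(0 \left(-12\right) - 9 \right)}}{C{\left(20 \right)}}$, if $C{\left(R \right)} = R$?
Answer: $- \frac{15304609}{472536} \approx -32.388$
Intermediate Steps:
$\frac{183457}{-472536} + \frac{k{\left(0 \left(-12\right) - 9 \right)}}{C{\left(20 \right)}} = \frac{183457}{-472536} - \frac{640}{20} = 183457 \left(- \frac{1}{472536}\right) - 32 = - \frac{183457}{472536} - 32 = - \frac{15304609}{472536}$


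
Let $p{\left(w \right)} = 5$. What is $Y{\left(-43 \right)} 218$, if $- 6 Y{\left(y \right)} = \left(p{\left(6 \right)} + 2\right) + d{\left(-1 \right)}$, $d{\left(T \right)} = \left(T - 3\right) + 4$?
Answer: $- \frac{763}{3} \approx -254.33$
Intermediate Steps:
$d{\left(T \right)} = 1 + T$ ($d{\left(T \right)} = \left(-3 + T\right) + 4 = 1 + T$)
$Y{\left(y \right)} = - \frac{7}{6}$ ($Y{\left(y \right)} = - \frac{\left(5 + 2\right) + \left(1 - 1\right)}{6} = - \frac{7 + 0}{6} = \left(- \frac{1}{6}\right) 7 = - \frac{7}{6}$)
$Y{\left(-43 \right)} 218 = \left(- \frac{7}{6}\right) 218 = - \frac{763}{3}$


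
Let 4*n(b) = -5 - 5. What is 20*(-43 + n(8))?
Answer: -910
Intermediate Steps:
n(b) = -5/2 (n(b) = (-5 - 5)/4 = (¼)*(-10) = -5/2)
20*(-43 + n(8)) = 20*(-43 - 5/2) = 20*(-91/2) = -910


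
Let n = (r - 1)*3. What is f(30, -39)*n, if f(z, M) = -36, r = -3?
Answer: 432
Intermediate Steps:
n = -12 (n = (-3 - 1)*3 = -4*3 = -12)
f(30, -39)*n = -36*(-12) = 432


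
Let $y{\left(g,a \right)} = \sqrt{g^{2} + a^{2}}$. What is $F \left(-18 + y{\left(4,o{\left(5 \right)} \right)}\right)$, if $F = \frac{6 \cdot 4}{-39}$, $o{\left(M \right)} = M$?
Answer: $\frac{144}{13} - \frac{8 \sqrt{41}}{13} \approx 7.1365$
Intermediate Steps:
$F = - \frac{8}{13}$ ($F = 24 \left(- \frac{1}{39}\right) = - \frac{8}{13} \approx -0.61539$)
$y{\left(g,a \right)} = \sqrt{a^{2} + g^{2}}$
$F \left(-18 + y{\left(4,o{\left(5 \right)} \right)}\right) = - \frac{8 \left(-18 + \sqrt{5^{2} + 4^{2}}\right)}{13} = - \frac{8 \left(-18 + \sqrt{25 + 16}\right)}{13} = - \frac{8 \left(-18 + \sqrt{41}\right)}{13} = \frac{144}{13} - \frac{8 \sqrt{41}}{13}$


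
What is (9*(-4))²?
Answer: 1296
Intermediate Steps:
(9*(-4))² = (-36)² = 1296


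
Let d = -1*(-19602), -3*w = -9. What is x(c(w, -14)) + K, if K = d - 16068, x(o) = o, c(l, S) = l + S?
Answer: 3523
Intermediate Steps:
w = 3 (w = -1/3*(-9) = 3)
c(l, S) = S + l
d = 19602
K = 3534 (K = 19602 - 16068 = 3534)
x(c(w, -14)) + K = (-14 + 3) + 3534 = -11 + 3534 = 3523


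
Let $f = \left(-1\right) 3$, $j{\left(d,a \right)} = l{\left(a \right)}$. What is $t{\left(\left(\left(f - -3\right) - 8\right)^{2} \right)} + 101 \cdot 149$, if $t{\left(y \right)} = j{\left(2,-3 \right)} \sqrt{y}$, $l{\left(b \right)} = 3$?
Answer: $15073$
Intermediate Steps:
$j{\left(d,a \right)} = 3$
$f = -3$
$t{\left(y \right)} = 3 \sqrt{y}$
$t{\left(\left(\left(f - -3\right) - 8\right)^{2} \right)} + 101 \cdot 149 = 3 \sqrt{\left(\left(-3 - -3\right) - 8\right)^{2}} + 101 \cdot 149 = 3 \sqrt{\left(\left(-3 + 3\right) - 8\right)^{2}} + 15049 = 3 \sqrt{\left(0 - 8\right)^{2}} + 15049 = 3 \sqrt{\left(-8\right)^{2}} + 15049 = 3 \sqrt{64} + 15049 = 3 \cdot 8 + 15049 = 24 + 15049 = 15073$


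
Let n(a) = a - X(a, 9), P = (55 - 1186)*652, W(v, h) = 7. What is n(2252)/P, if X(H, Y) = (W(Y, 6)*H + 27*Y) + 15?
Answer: 2295/122902 ≈ 0.018673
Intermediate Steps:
X(H, Y) = 15 + 7*H + 27*Y (X(H, Y) = (7*H + 27*Y) + 15 = 15 + 7*H + 27*Y)
P = -737412 (P = -1131*652 = -737412)
n(a) = -258 - 6*a (n(a) = a - (15 + 7*a + 27*9) = a - (15 + 7*a + 243) = a - (258 + 7*a) = a + (-258 - 7*a) = -258 - 6*a)
n(2252)/P = (-258 - 6*2252)/(-737412) = (-258 - 13512)*(-1/737412) = -13770*(-1/737412) = 2295/122902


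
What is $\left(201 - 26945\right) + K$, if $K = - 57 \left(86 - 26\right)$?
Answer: $-30164$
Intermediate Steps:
$K = -3420$ ($K = \left(-57\right) 60 = -3420$)
$\left(201 - 26945\right) + K = \left(201 - 26945\right) - 3420 = -26744 - 3420 = -30164$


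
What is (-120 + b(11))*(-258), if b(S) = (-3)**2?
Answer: 28638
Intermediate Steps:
b(S) = 9
(-120 + b(11))*(-258) = (-120 + 9)*(-258) = -111*(-258) = 28638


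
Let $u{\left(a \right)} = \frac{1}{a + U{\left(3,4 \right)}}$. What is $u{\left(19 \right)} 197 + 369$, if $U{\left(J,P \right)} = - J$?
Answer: $\frac{6101}{16} \approx 381.31$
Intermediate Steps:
$u{\left(a \right)} = \frac{1}{-3 + a}$ ($u{\left(a \right)} = \frac{1}{a - 3} = \frac{1}{-3 + a}$)
$u{\left(19 \right)} 197 + 369 = \frac{1}{-3 + 19} \cdot 197 + 369 = \frac{1}{16} \cdot 197 + 369 = \frac{197}{16} + 369 = \frac{6101}{16}$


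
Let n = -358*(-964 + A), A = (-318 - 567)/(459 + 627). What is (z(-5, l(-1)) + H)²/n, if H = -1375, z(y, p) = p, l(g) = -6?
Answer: 345196141/62518077 ≈ 5.5215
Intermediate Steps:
A = -295/362 (A = -885/1086 = -885*1/1086 = -295/362 ≈ -0.81492)
n = 62518077/181 (n = -358*(-964 - 295/362) = -358*(-349263/362) = 62518077/181 ≈ 3.4540e+5)
(z(-5, l(-1)) + H)²/n = (-6 - 1375)²/(62518077/181) = (-1381)²*(181/62518077) = 1907161*(181/62518077) = 345196141/62518077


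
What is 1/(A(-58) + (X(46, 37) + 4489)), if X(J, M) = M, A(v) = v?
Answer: 1/4468 ≈ 0.00022381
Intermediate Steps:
1/(A(-58) + (X(46, 37) + 4489)) = 1/(-58 + (37 + 4489)) = 1/(-58 + 4526) = 1/4468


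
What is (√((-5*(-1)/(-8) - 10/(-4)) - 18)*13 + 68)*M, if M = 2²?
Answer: 272 + 13*I*√258 ≈ 272.0 + 208.81*I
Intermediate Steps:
M = 4
(√((-5*(-1)/(-8) - 10/(-4)) - 18)*13 + 68)*M = (√((-5*(-1)/(-8) - 10/(-4)) - 18)*13 + 68)*4 = (√((5*(-⅛) - 10*(-¼)) - 18)*13 + 68)*4 = (√((-5/8 + 5/2) - 18)*13 + 68)*4 = (√(15/8 - 18)*13 + 68)*4 = (√(-129/8)*13 + 68)*4 = ((I*√258/4)*13 + 68)*4 = (13*I*√258/4 + 68)*4 = (68 + 13*I*√258/4)*4 = 272 + 13*I*√258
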